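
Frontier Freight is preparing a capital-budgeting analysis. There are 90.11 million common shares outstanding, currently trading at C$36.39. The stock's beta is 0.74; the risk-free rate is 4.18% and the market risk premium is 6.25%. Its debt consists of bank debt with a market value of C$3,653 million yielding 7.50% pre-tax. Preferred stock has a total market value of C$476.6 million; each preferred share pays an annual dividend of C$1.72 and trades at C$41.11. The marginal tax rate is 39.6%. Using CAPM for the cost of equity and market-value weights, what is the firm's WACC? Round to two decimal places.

6.40%

Cost of equity via CAPM: Re = 4.18% + 0.74 × 6.25% = 8.8050%.
Cost of preferred: Rp = 1.72 / 41.11 = 4.1839%.
Market value of equity E = 36.39 × 90.11m = 3279.1029m.
Total capital V = 3279.1029 + 476.6 + 3653 = 7408.7029.
Equity: weight = 3279.1029/7408.7029 = 0.4426; cost = 8.805%.
Preferred: weight = 476.6/7408.7029 = 0.0643; cost = 4.1839%.
Bank debt: weight = 3653/7408.7029 = 0.4931; after-tax cost = 7.5% × (1 − 39.6%) = 4.5300%.
WACC = 0.4426 × 8.8050% + 0.0643 × 4.1839% + 0.4931 × 4.5300% = 6.3999%.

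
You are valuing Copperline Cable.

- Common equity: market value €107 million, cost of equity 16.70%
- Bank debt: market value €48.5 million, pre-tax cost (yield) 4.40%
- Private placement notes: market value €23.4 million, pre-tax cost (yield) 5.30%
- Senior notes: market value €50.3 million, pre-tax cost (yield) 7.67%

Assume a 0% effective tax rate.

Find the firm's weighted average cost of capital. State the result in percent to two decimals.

Total capital V = 107 + 48.5 + 23.4 + 50.3 = 229.2.
Equity: weight = 107/229.2 = 0.4668; cost = 16.7%.
Bank debt: weight = 48.5/229.2 = 0.2116; after-tax cost = 4.4% × (1 − 0%) = 4.4000%.
Private placement notes: weight = 23.4/229.2 = 0.1021; after-tax cost = 5.3% × (1 − 0%) = 5.3000%.
Senior notes: weight = 50.3/229.2 = 0.2195; after-tax cost = 7.67% × (1 − 0%) = 7.6700%.
WACC = 0.4668 × 16.7000% + 0.2116 × 4.4000% + 0.1021 × 5.3000% + 0.2195 × 7.6700% = 10.9517%.

10.95%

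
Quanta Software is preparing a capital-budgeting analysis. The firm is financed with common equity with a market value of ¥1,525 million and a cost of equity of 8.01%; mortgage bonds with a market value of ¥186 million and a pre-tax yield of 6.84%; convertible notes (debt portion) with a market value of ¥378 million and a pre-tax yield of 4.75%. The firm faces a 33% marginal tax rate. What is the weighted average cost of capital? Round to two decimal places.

6.83%

Total capital V = 1525 + 186 + 378 = 2089.
Equity: weight = 1525/2089 = 0.7300; cost = 8.01%.
Mortgage bonds: weight = 186/2089 = 0.0890; after-tax cost = 6.84% × (1 − 33%) = 4.5828%.
Convertible notes (debt portion): weight = 378/2089 = 0.1809; after-tax cost = 4.75% × (1 − 33%) = 3.1825%.
WACC = 0.7300 × 8.0100% + 0.0890 × 4.5828% + 0.1809 × 3.1825% = 6.8313%.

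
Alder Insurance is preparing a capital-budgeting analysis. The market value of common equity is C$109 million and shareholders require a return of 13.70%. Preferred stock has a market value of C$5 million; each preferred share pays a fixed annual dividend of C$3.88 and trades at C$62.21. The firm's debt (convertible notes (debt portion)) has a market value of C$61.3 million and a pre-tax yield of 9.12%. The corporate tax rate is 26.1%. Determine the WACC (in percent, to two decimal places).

11.05%

Cost of preferred: Rp = 3.88 / 62.21 = 6.2369%.
Total capital V = 109 + 5 + 61.3 = 175.3.
Equity: weight = 109/175.3 = 0.6218; cost = 13.7%.
Preferred: weight = 5/175.3 = 0.0285; cost = 6.2369%.
Convertible notes (debt portion): weight = 61.3/175.3 = 0.3497; after-tax cost = 9.12% × (1 − 26.1%) = 6.7397%.
WACC = 0.6218 × 13.7000% + 0.0285 × 6.2369% + 0.3497 × 6.7397% = 11.0532%.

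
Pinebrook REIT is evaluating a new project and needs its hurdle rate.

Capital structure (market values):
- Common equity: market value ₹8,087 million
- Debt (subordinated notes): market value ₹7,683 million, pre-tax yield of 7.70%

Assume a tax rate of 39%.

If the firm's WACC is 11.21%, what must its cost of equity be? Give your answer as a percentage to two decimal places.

Total capital V = 8087 + 7683 = 15770.
Equity weight = 8087/15770 = 0.5128.
Subordinated notes weight = 7683/15770 = 0.4872.
Debt contribution = 0.4872 × 7.7% × (1 − 39%) = 2.2883%.
Required equity contribution = 11.21% − 2.2883% = 8.9217%.
Re = 8.9217% / 0.5128 = 17.3976%.

17.40%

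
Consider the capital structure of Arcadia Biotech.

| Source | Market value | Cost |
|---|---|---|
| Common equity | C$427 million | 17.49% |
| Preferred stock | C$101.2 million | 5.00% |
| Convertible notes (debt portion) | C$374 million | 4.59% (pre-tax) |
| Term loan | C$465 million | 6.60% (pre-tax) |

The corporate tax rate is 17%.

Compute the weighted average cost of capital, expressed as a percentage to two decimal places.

8.74%

Total capital V = 427 + 101.2 + 374 + 465 = 1367.2.
Equity: weight = 427/1367.2 = 0.3123; cost = 17.49%.
Preferred: weight = 101.2/1367.2 = 0.0740; cost = 5%.
Convertible notes (debt portion): weight = 374/1367.2 = 0.2736; after-tax cost = 4.59% × (1 − 17%) = 3.8097%.
Term loan: weight = 465/1367.2 = 0.3401; after-tax cost = 6.6% × (1 − 17%) = 5.4780%.
WACC = 0.3123 × 17.4900% + 0.0740 × 5.0000% + 0.2736 × 3.8097% + 0.3401 × 5.4780% = 8.7378%.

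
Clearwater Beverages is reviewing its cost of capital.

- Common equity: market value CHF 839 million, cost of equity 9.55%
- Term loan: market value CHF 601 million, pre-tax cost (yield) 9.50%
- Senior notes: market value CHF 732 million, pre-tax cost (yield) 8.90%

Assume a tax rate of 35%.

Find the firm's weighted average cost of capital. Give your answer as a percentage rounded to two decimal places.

Total capital V = 839 + 601 + 732 = 2172.
Equity: weight = 839/2172 = 0.3863; cost = 9.55%.
Term loan: weight = 601/2172 = 0.2767; after-tax cost = 9.5% × (1 − 35%) = 6.1750%.
Senior notes: weight = 732/2172 = 0.3370; after-tax cost = 8.9% × (1 − 35%) = 5.7850%.
WACC = 0.3863 × 9.5500% + 0.2767 × 6.1750% + 0.3370 × 5.7850% = 7.3473%.

7.35%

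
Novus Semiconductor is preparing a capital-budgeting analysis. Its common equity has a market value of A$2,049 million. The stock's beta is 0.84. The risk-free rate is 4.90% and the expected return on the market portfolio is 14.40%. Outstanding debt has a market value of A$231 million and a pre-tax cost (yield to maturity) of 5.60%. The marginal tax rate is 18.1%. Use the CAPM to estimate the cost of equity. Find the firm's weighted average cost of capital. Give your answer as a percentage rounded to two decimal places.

Market risk premium = 14.4% − 4.9% = 9.5%.
Cost of equity via CAPM: Re = 4.9% + 0.84 × 9.5% = 12.8800%.
Total capital V = 2049 + 231 = 2280.
Equity: weight = 2049/2280 = 0.8987; cost = 12.88%.
Debt: weight = 231/2280 = 0.1013; after-tax cost = 5.6% × (1 − 18.1%) = 4.5864%.
WACC = 0.8987 × 12.8800% + 0.1013 × 4.5864% = 12.0397%.

12.04%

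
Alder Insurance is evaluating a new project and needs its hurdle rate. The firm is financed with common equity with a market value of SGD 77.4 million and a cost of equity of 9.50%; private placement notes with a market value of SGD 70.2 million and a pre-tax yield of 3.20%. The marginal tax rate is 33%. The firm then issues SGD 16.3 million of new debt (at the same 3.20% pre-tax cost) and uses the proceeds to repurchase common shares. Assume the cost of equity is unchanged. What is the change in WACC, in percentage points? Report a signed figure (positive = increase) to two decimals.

Current WACC:
Total capital V = 77.4 + 70.2 = 147.6.
Equity: weight = 77.4/147.6 = 0.5244; cost = 9.5%.
Private placement notes: weight = 70.2/147.6 = 0.4756; after-tax cost = 3.2% × (1 − 33%) = 2.1440%.
WACC = 0.5244 × 9.5000% + 0.4756 × 2.1440% = 6.0014%.
After the change:
Total capital V = 61.1 + 86.5 = 147.6.
Equity: weight = 61.1/147.6 = 0.4140; cost = 9.5%.
Private placement notes: weight = 86.5/147.6 = 0.5860; after-tax cost = 3.2% × (1 − 33%) = 2.1440%.
WACC = 0.4140 × 9.5000% + 0.5860 × 2.1440% = 5.1891%.
Change in WACC = 5.1891% − 6.0014% = -0.8123 pp.

-0.81 pp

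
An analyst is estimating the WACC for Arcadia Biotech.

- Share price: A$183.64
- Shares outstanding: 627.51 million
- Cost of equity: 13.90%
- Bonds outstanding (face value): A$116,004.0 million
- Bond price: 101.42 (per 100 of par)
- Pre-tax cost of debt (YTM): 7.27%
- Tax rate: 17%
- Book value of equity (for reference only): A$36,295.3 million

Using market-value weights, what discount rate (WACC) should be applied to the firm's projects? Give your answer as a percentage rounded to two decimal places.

9.93%

Market value of equity E = 183.64 × 627.51m = 115235.9364m. Market value of debt D = 116004m × 101.42/100 = 117651.2568m.
Total capital V = 115235.9364 + 117651.2568 = 232887.1932.
Equity: weight = 115235.9364/232887.1932 = 0.4948; cost = 13.9%.
Bonds outstanding: weight = 117651.2568/232887.1932 = 0.5052; after-tax cost = 7.27% × (1 − 17%) = 6.0341%.
WACC = 0.4948 × 13.9000% + 0.5052 × 6.0341% = 9.9263%.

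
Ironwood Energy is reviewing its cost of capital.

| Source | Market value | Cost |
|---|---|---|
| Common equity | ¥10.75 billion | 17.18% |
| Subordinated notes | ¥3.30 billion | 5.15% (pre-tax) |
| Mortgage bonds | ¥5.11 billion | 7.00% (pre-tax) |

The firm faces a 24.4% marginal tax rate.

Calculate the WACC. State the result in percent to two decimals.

11.72%

Total capital V = 10.75 + 3.3 + 5.11 = 19.16.
Equity: weight = 10.75/19.16 = 0.5611; cost = 17.18%.
Subordinated notes: weight = 3.3/19.16 = 0.1722; after-tax cost = 5.15% × (1 − 24.4%) = 3.8934%.
Mortgage bonds: weight = 5.11/19.16 = 0.2667; after-tax cost = 7% × (1 − 24.4%) = 5.2920%.
WACC = 0.5611 × 17.1800% + 0.1722 × 3.8934% + 0.2667 × 5.2920% = 11.7211%.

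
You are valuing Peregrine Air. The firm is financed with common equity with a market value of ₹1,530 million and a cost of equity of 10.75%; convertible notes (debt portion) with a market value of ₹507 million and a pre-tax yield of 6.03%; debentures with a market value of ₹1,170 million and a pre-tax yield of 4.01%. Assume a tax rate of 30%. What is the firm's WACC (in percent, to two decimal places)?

6.82%

Total capital V = 1530 + 507 + 1170 = 3207.
Equity: weight = 1530/3207 = 0.4771; cost = 10.75%.
Convertible notes (debt portion): weight = 507/3207 = 0.1581; after-tax cost = 6.03% × (1 − 30%) = 4.2210%.
Debentures: weight = 1170/3207 = 0.3648; after-tax cost = 4.01% × (1 − 30%) = 2.8070%.
WACC = 0.4771 × 10.7500% + 0.1581 × 4.2210% + 0.3648 × 2.8070% = 6.8200%.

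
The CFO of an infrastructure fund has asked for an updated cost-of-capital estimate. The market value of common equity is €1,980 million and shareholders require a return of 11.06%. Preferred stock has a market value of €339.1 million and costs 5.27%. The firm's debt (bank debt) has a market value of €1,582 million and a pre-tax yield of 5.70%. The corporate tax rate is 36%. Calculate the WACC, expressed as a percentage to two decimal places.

Total capital V = 1980 + 339.1 + 1582 = 3901.1.
Equity: weight = 1980/3901.1 = 0.5075; cost = 11.06%.
Preferred: weight = 339.1/3901.1 = 0.0869; cost = 5.27%.
Bank debt: weight = 1582/3901.1 = 0.4055; after-tax cost = 5.7% × (1 − 36%) = 3.6480%.
WACC = 0.5075 × 11.0600% + 0.0869 × 5.2700% + 0.4055 × 3.6480% = 7.5509%.

7.55%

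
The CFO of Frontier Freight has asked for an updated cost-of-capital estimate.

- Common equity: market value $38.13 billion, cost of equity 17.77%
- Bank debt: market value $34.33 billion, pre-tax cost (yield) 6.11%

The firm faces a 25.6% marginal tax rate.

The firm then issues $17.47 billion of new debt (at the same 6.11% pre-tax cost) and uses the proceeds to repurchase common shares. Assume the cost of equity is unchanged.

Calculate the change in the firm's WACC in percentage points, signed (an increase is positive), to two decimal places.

Current WACC:
Total capital V = 38.13 + 34.33 = 72.46.
Equity: weight = 38.13/72.46 = 0.5262; cost = 17.77%.
Bank debt: weight = 34.33/72.46 = 0.4738; after-tax cost = 6.11% × (1 − 25.6%) = 4.5458%.
WACC = 0.5262 × 17.7700% + 0.4738 × 4.5458% = 11.5047%.
After the change:
Total capital V = 20.66 + 51.8 = 72.46.
Equity: weight = 20.66/72.46 = 0.2851; cost = 17.77%.
Bank debt: weight = 51.8/72.46 = 0.7149; after-tax cost = 6.11% × (1 − 25.6%) = 4.5458%.
WACC = 0.2851 × 17.7700% + 0.7149 × 4.5458% = 8.3163%.
Change in WACC = 8.3163% − 11.5047% = -3.1883 pp.

-3.19 pp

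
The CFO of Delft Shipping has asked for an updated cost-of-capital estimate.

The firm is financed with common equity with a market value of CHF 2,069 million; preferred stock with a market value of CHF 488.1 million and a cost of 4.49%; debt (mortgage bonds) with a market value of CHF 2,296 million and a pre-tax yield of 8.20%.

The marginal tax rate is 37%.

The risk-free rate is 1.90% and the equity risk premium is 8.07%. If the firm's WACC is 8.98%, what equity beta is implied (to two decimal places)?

Total capital V = 2069 + 488.1 + 2296 = 4853.1.
Equity weight = 2069/4853.1 = 0.4263.
Preferred weight = 488.1/4853.1 = 0.1006.
Mortgage bonds weight = 2296/4853.1 = 0.4731.
Debt contribution = 0.4731 × 8.2% × (1 − 37%) = 2.4440%.
Preferred contribution = 0.1006 × 4.49% = 0.4516%.
Required equity contribution = 8.98% − 2.8956% = 6.0844%  ⇒  Re = 14.2717%.
CAPM: 14.2717% = 1.9% + β × 8.07%  ⇒  β = 1.5330.

1.53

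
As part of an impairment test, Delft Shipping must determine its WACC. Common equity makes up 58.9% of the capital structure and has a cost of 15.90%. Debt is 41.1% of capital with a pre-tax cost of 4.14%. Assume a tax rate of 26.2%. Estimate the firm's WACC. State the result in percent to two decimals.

10.62%

After-tax cost of debt = 4.14% × (1 − 26.2%) = 3.0553%.
WACC = 0.589 × 15.9000% + 0.411 × 3.0553% = 10.6208%.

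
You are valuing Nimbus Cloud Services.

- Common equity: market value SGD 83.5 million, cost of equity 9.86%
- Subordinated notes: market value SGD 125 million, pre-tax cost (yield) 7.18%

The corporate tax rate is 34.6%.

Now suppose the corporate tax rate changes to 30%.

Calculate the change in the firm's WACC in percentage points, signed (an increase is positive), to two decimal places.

Current WACC:
Total capital V = 83.5 + 125 = 208.5.
Equity: weight = 83.5/208.5 = 0.4005; cost = 9.86%.
Subordinated notes: weight = 125/208.5 = 0.5995; after-tax cost = 7.18% × (1 − 34.6%) = 4.6957%.
WACC = 0.4005 × 9.8600% + 0.5995 × 4.6957% = 6.7639%.
After the change:
Total capital V = 83.5 + 125 = 208.5.
Equity: weight = 83.5/208.5 = 0.4005; cost = 9.86%.
Subordinated notes: weight = 125/208.5 = 0.5995; after-tax cost = 7.18% × (1 − 30%) = 5.0260%.
WACC = 0.4005 × 9.8600% + 0.5995 × 5.0260% = 6.9619%.
Change in WACC = 6.9619% − 6.7639% = 0.1980 pp.

+0.20 pp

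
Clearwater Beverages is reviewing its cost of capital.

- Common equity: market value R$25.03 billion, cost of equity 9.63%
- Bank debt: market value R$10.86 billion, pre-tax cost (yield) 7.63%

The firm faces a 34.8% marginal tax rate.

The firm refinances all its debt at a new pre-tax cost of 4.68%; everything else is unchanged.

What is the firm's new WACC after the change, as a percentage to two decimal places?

After the change:
Total capital V = 25.03 + 10.86 = 35.89.
Equity: weight = 25.03/35.89 = 0.6974; cost = 9.63%.
Bank debt: weight = 10.86/35.89 = 0.3026; after-tax cost = 4.68% × (1 − 34.8%) = 3.0514%.
WACC = 0.6974 × 9.6300% + 0.3026 × 3.0514% = 7.6394%.

7.64%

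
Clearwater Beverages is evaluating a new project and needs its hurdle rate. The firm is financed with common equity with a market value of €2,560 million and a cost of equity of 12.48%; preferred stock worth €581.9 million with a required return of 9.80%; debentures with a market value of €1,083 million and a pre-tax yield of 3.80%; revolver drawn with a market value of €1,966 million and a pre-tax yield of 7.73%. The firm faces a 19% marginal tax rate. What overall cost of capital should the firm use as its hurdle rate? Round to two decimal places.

8.61%

Total capital V = 2560 + 581.9 + 1083 + 1966 = 6190.9.
Equity: weight = 2560/6190.9 = 0.4135; cost = 12.48%.
Preferred: weight = 581.9/6190.9 = 0.0940; cost = 9.8%.
Debentures: weight = 1083/6190.9 = 0.1749; after-tax cost = 3.8% × (1 − 19%) = 3.0780%.
Revolver drawn: weight = 1966/6190.9 = 0.3176; after-tax cost = 7.73% × (1 − 19%) = 6.2613%.
WACC = 0.4135 × 12.4800% + 0.0940 × 9.8000% + 0.1749 × 3.0780% + 0.3176 × 6.2613% = 8.6085%.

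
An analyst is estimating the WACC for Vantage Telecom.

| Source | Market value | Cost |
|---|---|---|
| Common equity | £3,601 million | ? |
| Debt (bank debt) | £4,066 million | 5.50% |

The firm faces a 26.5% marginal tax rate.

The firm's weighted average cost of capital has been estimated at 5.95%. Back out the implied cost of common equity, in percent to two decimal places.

Total capital V = 3601 + 4066 = 7667.
Equity weight = 3601/7667 = 0.4697.
Bank debt weight = 4066/7667 = 0.5303.
Debt contribution = 0.5303 × 5.5% × (1 − 26.5%) = 2.1438%.
Required equity contribution = 5.95% − 2.1438% = 3.8062%.
Re = 3.8062% / 0.4697 = 8.1038%.

8.10%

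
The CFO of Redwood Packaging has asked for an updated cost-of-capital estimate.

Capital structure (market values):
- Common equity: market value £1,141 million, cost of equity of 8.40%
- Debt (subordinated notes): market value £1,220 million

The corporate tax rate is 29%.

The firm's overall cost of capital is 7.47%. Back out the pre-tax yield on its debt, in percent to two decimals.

9.30%

Total capital V = 1141 + 1220 = 2361.
Equity weight = 1141/2361 = 0.4833.
Subordinated notes weight = 1220/2361 = 0.5167.
Equity contribution = 0.4833 × 8.4% = 4.0595%.
Remaining for debt = 7.47% − 4.0595% = 3.4105%.
Rd × (1 − 29%) × 0.5167 = 3.4105%  ⇒  Rd = 9.2961%.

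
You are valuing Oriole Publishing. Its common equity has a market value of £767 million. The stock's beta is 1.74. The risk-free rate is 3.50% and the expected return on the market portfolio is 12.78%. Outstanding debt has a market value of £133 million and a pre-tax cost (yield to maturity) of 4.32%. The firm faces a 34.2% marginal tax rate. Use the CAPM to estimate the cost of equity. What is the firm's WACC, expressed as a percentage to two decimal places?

17.16%

Market risk premium = 12.78% − 3.5% = 9.28%.
Cost of equity via CAPM: Re = 3.5% + 1.74 × 9.28% = 19.6472%.
Total capital V = 767 + 133 = 900.
Equity: weight = 767/900 = 0.8522; cost = 19.6472%.
Debt: weight = 133/900 = 0.1478; after-tax cost = 4.32% × (1 − 34.2%) = 2.8426%.
WACC = 0.8522 × 19.6472% + 0.1478 × 2.8426% = 17.1638%.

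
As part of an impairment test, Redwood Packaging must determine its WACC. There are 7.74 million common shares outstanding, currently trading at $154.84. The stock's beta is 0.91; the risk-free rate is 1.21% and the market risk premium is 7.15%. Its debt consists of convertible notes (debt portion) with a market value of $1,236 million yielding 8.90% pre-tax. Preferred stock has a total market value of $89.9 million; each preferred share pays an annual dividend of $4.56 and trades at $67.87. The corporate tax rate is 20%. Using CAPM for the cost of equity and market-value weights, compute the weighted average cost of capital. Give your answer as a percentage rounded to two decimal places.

Cost of equity via CAPM: Re = 1.21% + 0.91 × 7.15% = 7.7165%.
Cost of preferred: Rp = 4.56 / 67.87 = 6.7187%.
Market value of equity E = 154.84 × 7.74m = 1198.4616m.
Total capital V = 1198.4616 + 89.9 + 1236 = 2524.3616.
Equity: weight = 1198.4616/2524.3616 = 0.4748; cost = 7.7165%.
Preferred: weight = 89.9/2524.3616 = 0.0356; cost = 6.7187%.
Convertible notes (debt portion): weight = 1236/2524.3616 = 0.4896; after-tax cost = 8.9% × (1 − 20%) = 7.1200%.
WACC = 0.4748 × 7.7165% + 0.0356 × 6.7187% + 0.4896 × 7.1200% = 7.3889%.

7.39%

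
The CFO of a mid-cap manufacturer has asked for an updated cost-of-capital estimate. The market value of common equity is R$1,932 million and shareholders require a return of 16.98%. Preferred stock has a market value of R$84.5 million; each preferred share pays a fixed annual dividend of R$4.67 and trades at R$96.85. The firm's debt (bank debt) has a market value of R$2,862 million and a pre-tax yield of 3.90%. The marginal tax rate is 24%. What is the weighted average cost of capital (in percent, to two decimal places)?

8.55%

Cost of preferred: Rp = 4.67 / 96.85 = 4.8219%.
Total capital V = 1932 + 84.5 + 2862 = 4878.5.
Equity: weight = 1932/4878.5 = 0.3960; cost = 16.98%.
Preferred: weight = 84.5/4878.5 = 0.0173; cost = 4.8219%.
Bank debt: weight = 2862/4878.5 = 0.5867; after-tax cost = 3.9% × (1 − 24%) = 2.9640%.
WACC = 0.3960 × 16.9800% + 0.0173 × 4.8219% + 0.5867 × 2.9640% = 8.5468%.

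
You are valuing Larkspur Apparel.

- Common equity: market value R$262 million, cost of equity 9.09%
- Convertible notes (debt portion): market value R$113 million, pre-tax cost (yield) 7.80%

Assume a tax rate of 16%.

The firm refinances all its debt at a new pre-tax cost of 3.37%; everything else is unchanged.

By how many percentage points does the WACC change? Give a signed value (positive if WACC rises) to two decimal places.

Current WACC:
Total capital V = 262 + 113 = 375.
Equity: weight = 262/375 = 0.6987; cost = 9.09%.
Convertible notes (debt portion): weight = 113/375 = 0.3013; after-tax cost = 7.8% × (1 − 16%) = 6.5520%.
WACC = 0.6987 × 9.0900% + 0.3013 × 6.5520% = 8.3252%.
After the change:
Total capital V = 262 + 113 = 375.
Equity: weight = 262/375 = 0.6987; cost = 9.09%.
Convertible notes (debt portion): weight = 113/375 = 0.3013; after-tax cost = 3.37% × (1 − 16%) = 2.8308%.
WACC = 0.6987 × 9.0900% + 0.3013 × 2.8308% = 7.2039%.
Change in WACC = 7.2039% − 8.3252% = -1.1213 pp.

-1.12 pp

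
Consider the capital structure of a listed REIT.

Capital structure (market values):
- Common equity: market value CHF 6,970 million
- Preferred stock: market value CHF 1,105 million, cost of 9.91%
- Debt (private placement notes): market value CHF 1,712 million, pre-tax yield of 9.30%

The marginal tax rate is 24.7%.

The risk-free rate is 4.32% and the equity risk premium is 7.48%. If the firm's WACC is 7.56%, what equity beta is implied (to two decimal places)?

0.40

Total capital V = 6970 + 1105 + 1712 = 9787.
Equity weight = 6970/9787 = 0.7122.
Preferred weight = 1105/9787 = 0.1129.
Private placement notes weight = 1712/9787 = 0.1749.
Debt contribution = 0.1749 × 9.3% × (1 − 24.7%) = 1.2250%.
Preferred contribution = 0.1129 × 9.91% = 1.1189%.
Required equity contribution = 7.56% − 2.3439% = 5.2161%  ⇒  Re = 7.3243%.
CAPM: 7.3243% = 4.32% + β × 7.48%  ⇒  β = 0.4016.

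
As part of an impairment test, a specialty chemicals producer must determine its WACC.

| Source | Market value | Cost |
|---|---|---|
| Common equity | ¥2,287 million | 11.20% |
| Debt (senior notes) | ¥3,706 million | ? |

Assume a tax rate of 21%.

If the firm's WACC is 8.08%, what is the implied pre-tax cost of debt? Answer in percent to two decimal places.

Total capital V = 2287 + 3706 = 5993.
Equity weight = 2287/5993 = 0.3816.
Senior notes weight = 3706/5993 = 0.6184.
Equity contribution = 0.3816 × 11.2% = 4.2741%.
Remaining for debt = 8.08% − 4.2741% = 3.8059%.
Rd × (1 − 21%) × 0.6184 = 3.8059%  ⇒  Rd = 7.7907%.

7.79%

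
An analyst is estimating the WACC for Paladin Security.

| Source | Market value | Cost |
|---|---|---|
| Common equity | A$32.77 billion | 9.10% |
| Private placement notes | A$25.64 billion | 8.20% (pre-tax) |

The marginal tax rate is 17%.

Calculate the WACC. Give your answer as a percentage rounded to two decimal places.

Total capital V = 32.77 + 25.64 = 58.41.
Equity: weight = 32.77/58.41 = 0.5610; cost = 9.1%.
Private placement notes: weight = 25.64/58.41 = 0.4390; after-tax cost = 8.2% × (1 − 17%) = 6.8060%.
WACC = 0.5610 × 9.1000% + 0.4390 × 6.8060% = 8.0930%.

8.09%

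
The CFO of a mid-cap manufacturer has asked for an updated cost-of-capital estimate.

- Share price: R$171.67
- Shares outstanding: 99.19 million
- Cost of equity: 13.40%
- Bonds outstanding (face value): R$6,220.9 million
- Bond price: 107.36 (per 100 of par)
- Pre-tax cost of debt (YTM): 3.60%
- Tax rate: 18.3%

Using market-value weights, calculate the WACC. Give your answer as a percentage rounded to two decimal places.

10.45%

Market value of equity E = 171.67 × 99.19m = 17027.9473m. Market value of debt D = 6220.9m × 107.36/100 = 6678.75824m.
Total capital V = 17027.9473 + 6678.75824 = 23706.70554.
Equity: weight = 17027.9473/23706.70554 = 0.7183; cost = 13.4%.
Bonds outstanding: weight = 6678.75824/23706.70554 = 0.2817; after-tax cost = 3.6% × (1 − 18.3%) = 2.9412%.
WACC = 0.7183 × 13.4000% + 0.2817 × 2.9412% = 10.4535%.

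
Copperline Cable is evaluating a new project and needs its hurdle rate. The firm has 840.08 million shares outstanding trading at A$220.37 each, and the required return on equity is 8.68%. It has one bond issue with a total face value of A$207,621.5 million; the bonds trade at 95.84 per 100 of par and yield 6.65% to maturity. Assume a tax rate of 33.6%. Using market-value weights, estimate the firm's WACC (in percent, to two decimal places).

6.47%

Market value of equity E = 220.37 × 840.08m = 185128.4296m. Market value of debt D = 207621.5m × 95.84/100 = 198984.4456m.
Total capital V = 185128.4296 + 198984.4456 = 384112.8752.
Equity: weight = 185128.4296/384112.8752 = 0.4820; cost = 8.68%.
Bonds outstanding: weight = 198984.4456/384112.8752 = 0.5180; after-tax cost = 6.65% × (1 − 33.6%) = 4.4156%.
WACC = 0.4820 × 8.6800% + 0.5180 × 4.4156% = 6.4709%.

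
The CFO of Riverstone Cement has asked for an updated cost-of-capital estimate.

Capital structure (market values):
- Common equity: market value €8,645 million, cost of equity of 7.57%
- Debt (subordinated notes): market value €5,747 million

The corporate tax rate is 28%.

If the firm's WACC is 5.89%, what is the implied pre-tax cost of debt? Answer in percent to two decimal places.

4.67%

Total capital V = 8645 + 5747 = 14392.
Equity weight = 8645/14392 = 0.6007.
Subordinated notes weight = 5747/14392 = 0.3993.
Equity contribution = 0.6007 × 7.57% = 4.5472%.
Remaining for debt = 5.89% − 4.5472% = 1.3428%.
Rd × (1 − 28%) × 0.3993 = 1.3428%  ⇒  Rd = 4.6706%.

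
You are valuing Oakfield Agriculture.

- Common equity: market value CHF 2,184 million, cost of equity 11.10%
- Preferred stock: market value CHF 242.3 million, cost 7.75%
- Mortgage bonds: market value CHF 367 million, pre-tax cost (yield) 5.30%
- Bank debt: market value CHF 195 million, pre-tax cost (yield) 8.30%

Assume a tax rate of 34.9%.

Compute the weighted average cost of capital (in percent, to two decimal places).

9.52%

Total capital V = 2184 + 242.3 + 367 + 195 = 2988.3.
Equity: weight = 2184/2988.3 = 0.7309; cost = 11.1%.
Preferred: weight = 242.3/2988.3 = 0.0811; cost = 7.75%.
Mortgage bonds: weight = 367/2988.3 = 0.1228; after-tax cost = 5.3% × (1 − 34.9%) = 3.4503%.
Bank debt: weight = 195/2988.3 = 0.0653; after-tax cost = 8.3% × (1 − 34.9%) = 5.4033%.
WACC = 0.7309 × 11.1000% + 0.0811 × 7.7500% + 0.1228 × 3.4503% + 0.0653 × 5.4033% = 9.5172%.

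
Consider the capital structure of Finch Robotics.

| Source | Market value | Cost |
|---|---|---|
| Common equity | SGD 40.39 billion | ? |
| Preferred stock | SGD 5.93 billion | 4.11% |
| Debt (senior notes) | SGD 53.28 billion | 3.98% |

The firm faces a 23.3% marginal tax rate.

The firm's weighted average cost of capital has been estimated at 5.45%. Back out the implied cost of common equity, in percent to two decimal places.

Total capital V = 40.39 + 5.93 + 53.28 = 99.6.
Equity weight = 40.39/99.6 = 0.4055.
Preferred weight = 5.93/99.6 = 0.0595.
Senior notes weight = 53.28/99.6 = 0.5349.
Debt contribution = 0.5349 × 3.98% × (1 − 23.3%) = 1.6330%.
Preferred contribution = 0.0595 × 4.11% = 0.2447%.
Required equity contribution = 5.45% − 1.8777% = 3.5723%.
Re = 3.5723% / 0.4055 = 8.8092%.

8.81%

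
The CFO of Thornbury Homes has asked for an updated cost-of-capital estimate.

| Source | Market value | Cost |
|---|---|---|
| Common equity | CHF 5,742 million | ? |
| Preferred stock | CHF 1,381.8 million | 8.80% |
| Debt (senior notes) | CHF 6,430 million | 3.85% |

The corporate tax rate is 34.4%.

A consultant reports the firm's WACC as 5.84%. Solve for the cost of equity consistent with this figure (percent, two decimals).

8.84%

Total capital V = 5742 + 1381.8 + 6430 = 13553.8.
Equity weight = 5742/13553.8 = 0.4236.
Preferred weight = 1381.8/13553.8 = 0.1019.
Senior notes weight = 6430/13553.8 = 0.4744.
Debt contribution = 0.4744 × 3.85% × (1 − 34.4%) = 1.1982%.
Preferred contribution = 0.1019 × 8.8% = 0.8972%.
Required equity contribution = 5.84% − 2.0953% = 3.7447%.
Re = 3.7447% / 0.4236 = 8.8392%.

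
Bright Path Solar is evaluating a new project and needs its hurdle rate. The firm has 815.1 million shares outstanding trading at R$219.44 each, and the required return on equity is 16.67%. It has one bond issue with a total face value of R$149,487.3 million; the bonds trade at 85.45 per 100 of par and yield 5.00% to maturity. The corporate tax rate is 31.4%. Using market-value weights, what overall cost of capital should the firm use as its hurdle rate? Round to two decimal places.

11.15%

Market value of equity E = 219.44 × 815.1m = 178865.544m. Market value of debt D = 149487.3m × 85.45/100 = 127736.89785m.
Total capital V = 178865.544 + 127736.89785 = 306602.44185.
Equity: weight = 178865.544/306602.44185 = 0.5834; cost = 16.67%.
Bonds outstanding: weight = 127736.89785/306602.44185 = 0.4166; after-tax cost = 5% × (1 − 31.4%) = 3.4300%.
WACC = 0.5834 × 16.6700% + 0.4166 × 3.4300% = 11.1539%.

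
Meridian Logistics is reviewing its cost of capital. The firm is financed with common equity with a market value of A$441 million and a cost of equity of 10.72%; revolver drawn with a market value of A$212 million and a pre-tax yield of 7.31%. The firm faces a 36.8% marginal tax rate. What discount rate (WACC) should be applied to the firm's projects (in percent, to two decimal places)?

8.74%

Total capital V = 441 + 212 = 653.
Equity: weight = 441/653 = 0.6753; cost = 10.72%.
Revolver drawn: weight = 212/653 = 0.3247; after-tax cost = 7.31% × (1 − 36.8%) = 4.6199%.
WACC = 0.6753 × 10.7200% + 0.3247 × 4.6199% = 8.7396%.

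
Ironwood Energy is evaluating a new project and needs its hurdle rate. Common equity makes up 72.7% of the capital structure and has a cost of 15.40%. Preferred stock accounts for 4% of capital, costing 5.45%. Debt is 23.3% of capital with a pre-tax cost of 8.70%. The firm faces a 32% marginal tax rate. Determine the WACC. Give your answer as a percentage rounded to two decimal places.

12.79%

After-tax cost of debt = 8.7% × (1 − 32%) = 5.9160%.
WACC = 0.727 × 15.4000% + 0.040 × 5.4500% + 0.233 × 5.9160% = 12.7922%.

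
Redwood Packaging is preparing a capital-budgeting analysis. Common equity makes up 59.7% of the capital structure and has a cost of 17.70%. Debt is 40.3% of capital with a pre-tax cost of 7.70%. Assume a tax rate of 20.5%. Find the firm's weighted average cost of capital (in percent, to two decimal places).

After-tax cost of debt = 7.7% × (1 − 20.5%) = 6.1215%.
WACC = 0.597 × 17.7000% + 0.403 × 6.1215% = 13.0339%.

13.03%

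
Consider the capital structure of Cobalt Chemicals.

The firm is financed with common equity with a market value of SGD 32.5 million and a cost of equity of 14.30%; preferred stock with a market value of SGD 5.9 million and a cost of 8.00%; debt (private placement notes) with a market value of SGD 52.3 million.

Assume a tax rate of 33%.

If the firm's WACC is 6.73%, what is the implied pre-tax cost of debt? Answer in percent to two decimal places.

2.81%

Total capital V = 32.5 + 5.9 + 52.3 = 90.7.
Equity weight = 32.5/90.7 = 0.3583.
Preferred weight = 5.9/90.7 = 0.0650.
Private placement notes weight = 52.3/90.7 = 0.5766.
Equity contribution = 0.3583 × 14.3% = 5.1240%.
Preferred contribution = 0.0650 × 8% = 0.5204%.
Remaining for debt = 6.73% − 5.6444% = 1.0856%.
Rd × (1 − 33%) × 0.5766 = 1.0856%  ⇒  Rd = 2.8099%.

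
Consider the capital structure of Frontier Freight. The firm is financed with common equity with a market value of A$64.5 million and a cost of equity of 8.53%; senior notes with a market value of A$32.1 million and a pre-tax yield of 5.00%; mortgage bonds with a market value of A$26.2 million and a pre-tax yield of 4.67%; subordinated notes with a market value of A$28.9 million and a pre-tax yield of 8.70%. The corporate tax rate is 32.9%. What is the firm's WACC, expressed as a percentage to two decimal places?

Total capital V = 64.5 + 32.1 + 26.2 + 28.9 = 151.7.
Equity: weight = 64.5/151.7 = 0.4252; cost = 8.53%.
Senior notes: weight = 32.1/151.7 = 0.2116; after-tax cost = 5% × (1 − 32.9%) = 3.3550%.
Mortgage bonds: weight = 26.2/151.7 = 0.1727; after-tax cost = 4.67% × (1 − 32.9%) = 3.1336%.
Subordinated notes: weight = 28.9/151.7 = 0.1905; after-tax cost = 8.7% × (1 − 32.9%) = 5.8377%.
WACC = 0.4252 × 8.5300% + 0.2116 × 3.3550% + 0.1727 × 3.1336% + 0.1905 × 5.8377% = 5.9900%.

5.99%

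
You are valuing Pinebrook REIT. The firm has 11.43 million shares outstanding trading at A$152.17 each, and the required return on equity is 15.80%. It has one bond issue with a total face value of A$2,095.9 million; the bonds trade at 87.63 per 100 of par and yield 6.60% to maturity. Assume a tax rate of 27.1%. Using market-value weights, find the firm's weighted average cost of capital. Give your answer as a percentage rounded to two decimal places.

10.16%

Market value of equity E = 152.17 × 11.43m = 1739.3031m. Market value of debt D = 2095.9m × 87.63/100 = 1836.63717m.
Total capital V = 1739.3031 + 1836.63717 = 3575.94027.
Equity: weight = 1739.3031/3575.94027 = 0.4864; cost = 15.8%.
Bonds outstanding: weight = 1836.63717/3575.94027 = 0.5136; after-tax cost = 6.6% × (1 − 27.1%) = 4.8114%.
WACC = 0.4864 × 15.8000% + 0.5136 × 4.8114% = 10.1561%.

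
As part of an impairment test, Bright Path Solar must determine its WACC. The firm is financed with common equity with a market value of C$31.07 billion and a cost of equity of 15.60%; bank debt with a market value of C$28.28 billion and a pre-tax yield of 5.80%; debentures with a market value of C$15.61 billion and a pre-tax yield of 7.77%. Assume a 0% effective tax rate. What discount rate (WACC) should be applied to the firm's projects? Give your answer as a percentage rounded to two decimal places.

Total capital V = 31.07 + 28.28 + 15.61 = 74.96.
Equity: weight = 31.07/74.96 = 0.4145; cost = 15.6%.
Bank debt: weight = 28.28/74.96 = 0.3773; after-tax cost = 5.8% × (1 − 0%) = 5.8000%.
Debentures: weight = 15.61/74.96 = 0.2082; after-tax cost = 7.77% × (1 − 0%) = 7.7700%.
WACC = 0.4145 × 15.6000% + 0.3773 × 5.8000% + 0.2082 × 7.7700% = 10.2722%.

10.27%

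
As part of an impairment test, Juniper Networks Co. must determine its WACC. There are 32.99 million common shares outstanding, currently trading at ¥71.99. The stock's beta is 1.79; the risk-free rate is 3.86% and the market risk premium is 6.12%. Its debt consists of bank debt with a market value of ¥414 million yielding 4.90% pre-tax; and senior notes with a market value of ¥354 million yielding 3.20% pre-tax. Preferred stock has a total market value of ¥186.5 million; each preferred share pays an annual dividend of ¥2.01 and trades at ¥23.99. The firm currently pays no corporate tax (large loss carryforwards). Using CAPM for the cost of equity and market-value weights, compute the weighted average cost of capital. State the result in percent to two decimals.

Cost of equity via CAPM: Re = 3.86% + 1.79 × 6.12% = 14.8148%.
Cost of preferred: Rp = 2.01 / 23.99 = 8.3785%.
Market value of equity E = 71.99 × 32.99m = 2374.9501m.
Total capital V = 2374.9501 + 186.5 + 414 + 354 = 3329.4501.
Equity: weight = 2374.9501/3329.4501 = 0.7133; cost = 14.8148%.
Preferred: weight = 186.5/3329.4501 = 0.0560; cost = 8.3785%.
Bank debt: weight = 414/3329.4501 = 0.1243; after-tax cost = 4.9% × (1 − 0%) = 4.9000%.
Senior notes: weight = 354/3329.4501 = 0.1063; after-tax cost = 3.2% × (1 − 0%) = 3.2000%.
WACC = 0.7133 × 14.8148% + 0.0560 × 8.3785% + 0.1243 × 4.9000% + 0.1063 × 3.2000% = 11.9865%.

11.99%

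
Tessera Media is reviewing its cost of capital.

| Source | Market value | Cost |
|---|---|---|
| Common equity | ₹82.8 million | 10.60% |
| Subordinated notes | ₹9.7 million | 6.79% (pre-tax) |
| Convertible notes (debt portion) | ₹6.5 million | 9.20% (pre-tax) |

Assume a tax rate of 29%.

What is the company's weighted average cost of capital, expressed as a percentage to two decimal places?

Total capital V = 82.8 + 9.7 + 6.5 = 99.
Equity: weight = 82.8/99 = 0.8364; cost = 10.6%.
Subordinated notes: weight = 9.7/99 = 0.0980; after-tax cost = 6.79% × (1 − 29%) = 4.8209%.
Convertible notes (debt portion): weight = 6.5/99 = 0.0657; after-tax cost = 9.2% × (1 − 29%) = 6.5320%.
WACC = 0.8364 × 10.6000% + 0.0980 × 4.8209% + 0.0657 × 6.5320% = 9.7667%.

9.77%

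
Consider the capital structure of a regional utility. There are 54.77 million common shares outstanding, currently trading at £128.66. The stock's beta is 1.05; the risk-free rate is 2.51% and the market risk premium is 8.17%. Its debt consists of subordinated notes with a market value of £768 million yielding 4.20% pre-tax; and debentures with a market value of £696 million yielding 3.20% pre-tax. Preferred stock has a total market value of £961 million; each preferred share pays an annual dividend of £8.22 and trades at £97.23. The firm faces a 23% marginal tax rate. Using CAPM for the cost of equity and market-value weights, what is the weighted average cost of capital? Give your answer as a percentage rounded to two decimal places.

Cost of equity via CAPM: Re = 2.51% + 1.05 × 8.17% = 11.0885%.
Cost of preferred: Rp = 8.22 / 97.23 = 8.4542%.
Market value of equity E = 128.66 × 54.77m = 7046.7082m.
Total capital V = 7046.7082 + 961 + 768 + 696 = 9471.7082.
Equity: weight = 7046.7082/9471.7082 = 0.7440; cost = 11.0885%.
Preferred: weight = 961/9471.7082 = 0.1015; cost = 8.4542%.
Subordinated notes: weight = 768/9471.7082 = 0.0811; after-tax cost = 4.2% × (1 − 23%) = 3.2340%.
Debentures: weight = 696/9471.7082 = 0.0735; after-tax cost = 3.2% × (1 − 23%) = 2.4640%.
WACC = 0.7440 × 11.0885% + 0.1015 × 8.4542% + 0.0811 × 3.2340% + 0.0735 × 2.4640% = 9.5506%.

9.55%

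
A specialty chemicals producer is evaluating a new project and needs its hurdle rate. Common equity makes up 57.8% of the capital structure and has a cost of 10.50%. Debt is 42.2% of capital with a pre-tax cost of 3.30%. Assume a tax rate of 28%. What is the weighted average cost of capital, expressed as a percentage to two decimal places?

7.07%

After-tax cost of debt = 3.3% × (1 − 28%) = 2.3760%.
WACC = 0.578 × 10.5000% + 0.422 × 2.3760% = 7.0717%.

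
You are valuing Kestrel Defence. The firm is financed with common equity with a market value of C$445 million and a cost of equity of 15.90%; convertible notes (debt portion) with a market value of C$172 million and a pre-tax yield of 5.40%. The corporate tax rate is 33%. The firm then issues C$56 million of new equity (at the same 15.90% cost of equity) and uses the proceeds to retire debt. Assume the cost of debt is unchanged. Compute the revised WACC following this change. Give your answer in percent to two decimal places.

13.59%

After the change:
Total capital V = 501 + 116 = 617.
Equity: weight = 501/617 = 0.8120; cost = 15.9%.
Convertible notes (debt portion): weight = 116/617 = 0.1880; after-tax cost = 5.4% × (1 − 33%) = 3.6180%.
WACC = 0.8120 × 15.9000% + 0.1880 × 3.6180% = 13.5909%.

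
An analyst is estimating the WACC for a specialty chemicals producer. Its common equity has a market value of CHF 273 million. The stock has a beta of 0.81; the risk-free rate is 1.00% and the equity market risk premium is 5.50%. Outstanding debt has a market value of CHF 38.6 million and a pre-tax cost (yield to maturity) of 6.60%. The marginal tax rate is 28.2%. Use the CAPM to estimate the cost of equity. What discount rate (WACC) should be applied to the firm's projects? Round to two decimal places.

5.37%

Cost of equity via CAPM: Re = 1.0% + 0.81 × 5.5% = 5.4550%.
Total capital V = 273 + 38.6 = 311.6.
Equity: weight = 273/311.6 = 0.8761; cost = 5.455%.
Debt: weight = 38.6/311.6 = 0.1239; after-tax cost = 6.6% × (1 − 28.2%) = 4.7388%.
WACC = 0.8761 × 5.4550% + 0.1239 × 4.7388% = 5.3663%.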